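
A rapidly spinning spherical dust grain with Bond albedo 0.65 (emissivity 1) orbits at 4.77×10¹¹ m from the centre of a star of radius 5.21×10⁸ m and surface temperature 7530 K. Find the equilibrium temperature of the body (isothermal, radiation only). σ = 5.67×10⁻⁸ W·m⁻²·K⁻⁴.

T ≈ 135 K

The star's surface emits σT_*⁴; at distance d the flux is S = σT_*⁴(R_*/d)².
S = 5.67×10⁻⁸·(7530)⁴·(5.21×10⁸/4.77×10¹¹)² = 217.5 W/m².
For an isothermal sphere T⁴ = (1−a)S/(4σ) = 3.356×10⁸ K⁴.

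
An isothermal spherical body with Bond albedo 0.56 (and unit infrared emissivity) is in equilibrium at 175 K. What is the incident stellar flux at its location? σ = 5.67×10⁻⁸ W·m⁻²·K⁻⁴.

S ≈ 483 W/m²

(1−a)S·πr² = σ·4πr²·T⁴ ⇒ S = 4σT⁴/(1−a).
S = 4·5.67×10⁻⁸·9.379×10⁸/0.440.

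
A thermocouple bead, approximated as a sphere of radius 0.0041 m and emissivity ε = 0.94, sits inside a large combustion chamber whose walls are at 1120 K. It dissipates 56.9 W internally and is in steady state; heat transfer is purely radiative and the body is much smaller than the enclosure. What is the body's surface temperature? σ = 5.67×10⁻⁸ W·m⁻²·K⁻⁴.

T ≈ 1600 K

For a small grey body in a large enclosure, net radiated power = εσA(T⁴ − T_w⁴).
Steady state: P = εσA(T⁴ − T_w⁴) with A = 4πr² = 2.112×10⁻⁴ m².
T⁴ = P/(εσA) + T_w⁴ = 56.9/(0.94·5.67×10⁻⁸·2.112×10⁻⁴) + (1120)⁴
    = 5.054×10¹² + 1.574×10¹² = 6.627×10¹² K⁴.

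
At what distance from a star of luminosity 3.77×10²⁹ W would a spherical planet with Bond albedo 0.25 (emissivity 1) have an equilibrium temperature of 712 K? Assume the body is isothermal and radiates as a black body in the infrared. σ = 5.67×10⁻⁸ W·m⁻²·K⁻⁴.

d ≈ 6.21×10¹¹ m

For an isothermal black-emitting sphere, (1−a)S·πr² = σ·4πr²·T⁴ ⇒ S = 4σT⁴/(1−a).
S = 4·5.67×10⁻⁸·(712)⁴/0.750 = 77710 W/m².
Flux falls as S = L/(4πd²), so d = √(L/(4πS)) = √(3.77×10²⁹/(4π·77710)).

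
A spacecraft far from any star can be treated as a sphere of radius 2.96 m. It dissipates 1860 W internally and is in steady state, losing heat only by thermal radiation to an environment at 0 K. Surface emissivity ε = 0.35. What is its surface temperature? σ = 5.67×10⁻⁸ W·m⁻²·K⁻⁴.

Steady state: internal power = radiated power, P = εσA T⁴.
Radiating area A = 4πr² = 110.1 m².
T⁴ = P/(εσA) = 1860/(0.35·5.67×10⁻⁸·110.1) = 8.513×10⁸ K⁴.
T = (8.513×10⁸)^(1/4).

T ≈ 171 K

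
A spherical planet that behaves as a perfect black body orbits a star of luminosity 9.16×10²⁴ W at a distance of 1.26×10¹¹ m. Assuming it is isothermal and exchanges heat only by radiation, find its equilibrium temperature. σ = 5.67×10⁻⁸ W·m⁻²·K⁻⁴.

First find the stellar flux at distance d: S = L/(4πd²) = 9.16×10²⁴/(4π·(1.26×10¹¹)²) = 45.91 W/m².
For an isothermal sphere, absorbed (1−a)S·πr² = emitted σ·4πr²·T⁴, so T⁴ = (1−a)S/(4σ).
T⁴ = 1.00·45.91/(4·5.67×10⁻⁸) = 2.024×10⁸ K⁴.

T ≈ 119 K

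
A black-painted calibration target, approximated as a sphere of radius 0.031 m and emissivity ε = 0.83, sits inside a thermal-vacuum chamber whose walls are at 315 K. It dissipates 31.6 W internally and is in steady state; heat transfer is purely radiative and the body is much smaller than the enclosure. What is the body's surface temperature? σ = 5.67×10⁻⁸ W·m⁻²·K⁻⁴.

For a small grey body in a large enclosure, net radiated power = εσA(T⁴ − T_w⁴).
Steady state: P = εσA(T⁴ − T_w⁴) with A = 4πr² = 0.01208 m².
T⁴ = P/(εσA) + T_w⁴ = 31.6/(0.83·5.67×10⁻⁸·0.01208) + (315)⁴
    = 5.560×10¹⁰ + 9.846×10⁹ = 6.545×10¹⁰ K⁴.

T ≈ 506 K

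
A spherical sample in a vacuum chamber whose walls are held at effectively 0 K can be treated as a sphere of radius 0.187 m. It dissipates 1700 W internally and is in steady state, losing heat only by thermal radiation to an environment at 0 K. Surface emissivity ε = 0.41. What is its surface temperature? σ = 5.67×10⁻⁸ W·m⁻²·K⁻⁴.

T ≈ 639 K

Steady state: internal power = radiated power, P = εσA T⁴.
Radiating area A = 4πr² = 0.4394 m².
T⁴ = P/(εσA) = 1700/(0.41·5.67×10⁻⁸·0.4394) = 1.664×10¹¹ K⁴.
T = (1.664×10¹¹)^(1/4).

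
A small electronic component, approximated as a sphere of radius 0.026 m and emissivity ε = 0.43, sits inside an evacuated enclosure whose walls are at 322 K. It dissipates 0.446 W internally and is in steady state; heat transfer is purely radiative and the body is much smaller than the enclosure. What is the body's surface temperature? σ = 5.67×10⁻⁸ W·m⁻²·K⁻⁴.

T ≈ 337 K

For a small grey body in a large enclosure, net radiated power = εσA(T⁴ − T_w⁴).
Steady state: P = εσA(T⁴ − T_w⁴) with A = 4πr² = 0.008495 m².
T⁴ = P/(εσA) + T_w⁴ = 0.446/(0.43·5.67×10⁻⁸·0.008495) + (322)⁴
    = 2.153×10⁹ + 1.075×10¹⁰ = 1.290×10¹⁰ K⁴.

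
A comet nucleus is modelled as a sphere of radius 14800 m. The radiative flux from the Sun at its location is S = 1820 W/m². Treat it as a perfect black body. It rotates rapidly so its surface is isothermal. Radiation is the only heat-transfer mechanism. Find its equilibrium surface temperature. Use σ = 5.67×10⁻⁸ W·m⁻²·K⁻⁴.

T ≈ 299 K

At equilibrium, absorbed power = emitted power.
Absorbing cross-section = πr² = 6.881×10⁸ m²; emitting surface = 4πr² = 2.753×10⁹ m² (ratio 4).
S·A_cross = εσ·A_surf·T⁴  ⇒  T⁴ = S/(4σ).
T⁴ = 1.00·1820/(4·5.67×10⁻⁸) = 8.025×10⁹ K⁴.
T = (8.025×10⁹)^(1/4).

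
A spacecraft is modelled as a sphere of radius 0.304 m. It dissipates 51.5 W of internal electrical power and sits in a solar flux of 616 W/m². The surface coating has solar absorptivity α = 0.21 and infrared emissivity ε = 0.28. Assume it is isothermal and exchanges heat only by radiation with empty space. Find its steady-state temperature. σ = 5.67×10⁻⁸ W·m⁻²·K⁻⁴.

At steady state, absorbed solar power + internal power = radiated power.
Absorbed: α·S·A_cross = 0.21·616·0.2903 = 37.56 W (cross-section πr²).
Total input = 37.56 + 51.5 = 89.06 W.
Radiated: εσ·A_surf·T⁴ with A_surf = 4πr² = 1.161 m².
T⁴ = 89.06/(0.28·5.67×10⁻⁸·1.161) = 4.830×10⁹ K⁴.

T ≈ 264 K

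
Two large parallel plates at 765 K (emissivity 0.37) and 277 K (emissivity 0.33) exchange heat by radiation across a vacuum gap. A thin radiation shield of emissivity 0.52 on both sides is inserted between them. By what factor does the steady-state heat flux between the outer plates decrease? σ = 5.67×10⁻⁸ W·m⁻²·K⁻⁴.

factor ≈ 1.60

Without shield: q₀ = σΔ(T⁴)/(1/ε₁+1/ε₂−1) with denominator 4.733.
With shield the two gaps are in series; the resistances add: (1/ε₁+1/ε_s−1)+(1/ε_s+1/ε₂−1) = 3.626+3.953 = 7.579.
Heat-flux ratio q₀/q = 7.579/4.733.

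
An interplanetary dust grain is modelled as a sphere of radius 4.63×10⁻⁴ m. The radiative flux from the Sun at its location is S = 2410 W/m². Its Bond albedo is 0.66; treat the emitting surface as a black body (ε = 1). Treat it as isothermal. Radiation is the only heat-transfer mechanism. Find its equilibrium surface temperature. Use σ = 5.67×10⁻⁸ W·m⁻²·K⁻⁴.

At equilibrium, absorbed power = emitted power.
Absorbing cross-section = πr² = 6.735×10⁻⁷ m²; emitting surface = 4πr² = 2.694×10⁻⁶ m² (ratio 4).
(1−a)S·A_cross = εσ·A_surf·T⁴  ⇒  T⁴ = (1−a)S/(4σ).
T⁴ = 0.340·2410/(4·5.67×10⁻⁸) = 3.613×10⁹ K⁴.
T = (3.613×10⁹)^(1/4).

T ≈ 245 K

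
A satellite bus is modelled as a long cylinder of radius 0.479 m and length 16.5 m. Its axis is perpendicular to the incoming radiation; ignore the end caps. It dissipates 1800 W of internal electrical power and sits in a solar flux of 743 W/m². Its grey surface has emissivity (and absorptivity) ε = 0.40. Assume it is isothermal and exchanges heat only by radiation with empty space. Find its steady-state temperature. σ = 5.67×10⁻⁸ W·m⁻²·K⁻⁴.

T ≈ 276 K

At steady state, absorbed solar power + internal power = radiated power.
Absorbed: α·S·A_cross = 0.40·743·15.81 = 4698 W (cross-section 2rL).
Total input = 4698 + 1800 = 6498 W.
Radiated: εσ·A_surf·T⁴ with A_surf = 2πrL = 49.66 m².
T⁴ = 6498/(0.40·5.67×10⁻⁸·49.66) = 5.769×10⁹ K⁴.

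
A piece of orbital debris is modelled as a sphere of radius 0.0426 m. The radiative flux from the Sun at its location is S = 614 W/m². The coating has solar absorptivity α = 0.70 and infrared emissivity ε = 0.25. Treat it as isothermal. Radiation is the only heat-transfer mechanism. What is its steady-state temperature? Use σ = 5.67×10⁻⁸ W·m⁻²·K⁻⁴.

At equilibrium, absorbed power = emitted power.
Absorbing cross-section = πr² = 0.005701 m²; emitting surface = 4πr² = 0.02280 m² (ratio 4).
αS·A_cross = εσ·A_surf·T⁴  ⇒  T⁴ = αS/(ε·4σ).
T⁴ = 0.700·614/(0.25·4·5.67×10⁻⁸) = 7.580×10⁹ K⁴.
T = (7.580×10⁹)^(1/4).

T ≈ 295 K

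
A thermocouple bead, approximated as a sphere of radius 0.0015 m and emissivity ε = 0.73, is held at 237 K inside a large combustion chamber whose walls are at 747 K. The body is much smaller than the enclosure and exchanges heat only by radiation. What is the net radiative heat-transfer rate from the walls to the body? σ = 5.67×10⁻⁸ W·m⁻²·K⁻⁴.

For a small grey body in a large enclosure: P_net = εσA(T_body⁴ − T_wall⁴).
A = 4πr² = 2.827×10⁻⁵ m²; T_body⁴ − T_wall⁴ = 3.155×10⁹ − 3.114×10¹¹ = -3.082×10¹¹ K⁴.
|P_net| = 0.73·5.67×10⁻⁸·2.827×10⁻⁵·3.082×10¹¹.

P_net ≈ 0.361 W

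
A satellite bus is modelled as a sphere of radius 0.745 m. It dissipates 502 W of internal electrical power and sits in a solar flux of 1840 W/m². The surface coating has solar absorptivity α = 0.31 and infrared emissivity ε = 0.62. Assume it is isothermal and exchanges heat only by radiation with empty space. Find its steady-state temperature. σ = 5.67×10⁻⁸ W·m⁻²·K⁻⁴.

T ≈ 280 K

At steady state, absorbed solar power + internal power = radiated power.
Absorbed: α·S·A_cross = 0.31·1840·1.744 = 994.6 W (cross-section πr²).
Total input = 994.6 + 502 = 1497 W.
Radiated: εσ·A_surf·T⁴ with A_surf = 4πr² = 6.975 m².
T⁴ = 1497/(0.62·5.67×10⁻⁸·6.975) = 6.104×10⁹ K⁴.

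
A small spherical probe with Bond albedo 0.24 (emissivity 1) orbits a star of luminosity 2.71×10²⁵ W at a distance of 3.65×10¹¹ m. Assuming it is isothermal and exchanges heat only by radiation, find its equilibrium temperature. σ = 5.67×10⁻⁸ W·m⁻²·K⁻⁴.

First find the stellar flux at distance d: S = L/(4πd²) = 2.71×10²⁵/(4π·(3.65×10¹¹)²) = 16.19 W/m².
For an isothermal sphere, absorbed (1−a)S·πr² = emitted σ·4πr²·T⁴, so T⁴ = (1−a)S/(4σ).
T⁴ = 0.760·16.19/(4·5.67×10⁻⁸) = 5.424×10⁷ K⁴.

T ≈ 85.8 K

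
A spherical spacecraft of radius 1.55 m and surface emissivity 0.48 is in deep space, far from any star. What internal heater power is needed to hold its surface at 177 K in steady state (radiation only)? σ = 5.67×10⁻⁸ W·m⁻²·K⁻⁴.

P = εσ·4πr²·T⁴.
4πr² = 30.19 m²; T⁴ = 9.815×10⁸ K⁴.
P = 0.48·5.67×10⁻⁸·30.19·9.815×10⁸.

P ≈ 806 W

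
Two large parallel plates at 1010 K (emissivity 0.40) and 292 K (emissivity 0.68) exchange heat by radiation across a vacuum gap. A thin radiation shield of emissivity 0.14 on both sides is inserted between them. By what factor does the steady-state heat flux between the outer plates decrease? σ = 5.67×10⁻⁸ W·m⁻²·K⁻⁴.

Without shield: q₀ = σΔ(T⁴)/(1/ε₁+1/ε₂−1) with denominator 2.971.
With shield the two gaps are in series; the resistances add: (1/ε₁+1/ε_s−1)+(1/ε_s+1/ε₂−1) = 8.643+7.613 = 16.26.
Heat-flux ratio q₀/q = 16.26/2.971.

factor ≈ 5.47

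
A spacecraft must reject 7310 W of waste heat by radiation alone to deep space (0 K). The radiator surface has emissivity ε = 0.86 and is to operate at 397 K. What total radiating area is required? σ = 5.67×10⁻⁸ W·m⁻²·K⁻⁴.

P = εσA T⁴ ⇒ A = P/(εσT⁴).
T⁴ = 2.484×10¹⁰ K⁴.
A = 7310/(0.86 × 5.67×10⁻⁸ × 2.484×10¹⁰).

A ≈ 6.03 m²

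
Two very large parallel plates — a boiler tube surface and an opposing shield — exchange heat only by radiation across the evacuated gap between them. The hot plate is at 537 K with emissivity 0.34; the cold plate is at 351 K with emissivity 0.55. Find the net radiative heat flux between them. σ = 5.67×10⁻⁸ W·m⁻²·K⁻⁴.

q ≈ 1030 W/m²

For two infinite grey parallel plates, q = σ(T₁⁴ − T₂⁴)/(1/ε₁ + 1/ε₂ − 1).
T₁⁴ − T₂⁴ = 8.316×10¹⁰ − 1.518×10¹⁰ = 6.798×10¹⁰ K⁴.
1/ε₁ + 1/ε₂ − 1 = 2.941 + 1.818 − 1 = 3.759.
q = 5.67×10⁻⁸ × 6.798×10¹⁰ / 3.759.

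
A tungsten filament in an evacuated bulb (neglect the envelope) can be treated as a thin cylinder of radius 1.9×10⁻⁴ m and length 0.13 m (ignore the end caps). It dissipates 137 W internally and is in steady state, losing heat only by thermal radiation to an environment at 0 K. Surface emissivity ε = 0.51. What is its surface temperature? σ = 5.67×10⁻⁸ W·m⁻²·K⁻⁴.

Steady state: internal power = radiated power, P = εσA T⁴.
Radiating area A = 2πrL = 1.552×10⁻⁴ m².
T⁴ = P/(εσA) = 137/(0.51·5.67×10⁻⁸·1.552×10⁻⁴) = 3.053×10¹³ K⁴.
T = (3.053×10¹³)^(1/4).

T ≈ 2350 K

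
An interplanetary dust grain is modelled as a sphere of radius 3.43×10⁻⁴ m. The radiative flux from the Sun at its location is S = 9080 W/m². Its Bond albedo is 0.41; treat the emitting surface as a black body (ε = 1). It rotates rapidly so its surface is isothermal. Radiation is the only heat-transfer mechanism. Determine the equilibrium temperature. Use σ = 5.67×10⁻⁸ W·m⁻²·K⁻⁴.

At equilibrium, absorbed power = emitted power.
Absorbing cross-section = πr² = 3.696×10⁻⁷ m²; emitting surface = 4πr² = 1.478×10⁻⁶ m² (ratio 4).
(1−a)S·A_cross = εσ·A_surf·T⁴  ⇒  T⁴ = (1−a)S/(4σ).
T⁴ = 0.590·9080/(4·5.67×10⁻⁸) = 2.362×10¹⁰ K⁴.
T = (2.362×10¹⁰)^(1/4).

T ≈ 392 K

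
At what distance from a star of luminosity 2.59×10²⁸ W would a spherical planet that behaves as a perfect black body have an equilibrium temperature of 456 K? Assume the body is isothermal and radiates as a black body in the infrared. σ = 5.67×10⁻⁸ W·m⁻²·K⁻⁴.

For an isothermal black-emitting sphere, (1−a)S·πr² = σ·4πr²·T⁴ ⇒ S = 4σT⁴/(1−a).
S = 4·5.67×10⁻⁸·(456)⁴/1.00 = 9806 W/m².
Flux falls as S = L/(4πd²), so d = √(L/(4πS)) = √(2.59×10²⁸/(4π·9806)).

d ≈ 4.58×10¹¹ m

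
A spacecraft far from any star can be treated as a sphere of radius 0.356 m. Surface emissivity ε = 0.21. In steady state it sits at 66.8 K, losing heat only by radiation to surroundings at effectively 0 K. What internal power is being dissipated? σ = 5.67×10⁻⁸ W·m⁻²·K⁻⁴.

Steady state: P = εσA T⁴.
A = 4πr² = 1.593 m²; T⁴ = (66.8)⁴ = 1.991×10⁷ K⁴.
P = 0.21 × 5.67×10⁻⁸ × 1.593 × 1.991×10⁷.

P ≈ 0.378 W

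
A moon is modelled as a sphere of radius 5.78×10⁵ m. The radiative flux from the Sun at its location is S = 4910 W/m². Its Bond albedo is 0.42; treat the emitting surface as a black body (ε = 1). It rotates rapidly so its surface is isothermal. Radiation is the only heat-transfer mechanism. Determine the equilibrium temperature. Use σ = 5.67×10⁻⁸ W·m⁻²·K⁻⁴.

T ≈ 335 K

At equilibrium, absorbed power = emitted power.
Absorbing cross-section = πr² = 1.050×10¹² m²; emitting surface = 4πr² = 4.198×10¹² m² (ratio 4).
(1−a)S·A_cross = εσ·A_surf·T⁴  ⇒  T⁴ = (1−a)S/(4σ).
T⁴ = 0.580·4910/(4·5.67×10⁻⁸) = 1.256×10¹⁰ K⁴.
T = (1.256×10¹⁰)^(1/4).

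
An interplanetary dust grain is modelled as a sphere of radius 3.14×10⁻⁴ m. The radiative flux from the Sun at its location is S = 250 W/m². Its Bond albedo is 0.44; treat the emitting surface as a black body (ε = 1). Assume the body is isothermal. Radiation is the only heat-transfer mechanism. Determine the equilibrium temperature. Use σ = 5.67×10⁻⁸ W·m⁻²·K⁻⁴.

At equilibrium, absorbed power = emitted power.
Absorbing cross-section = πr² = 3.097×10⁻⁷ m²; emitting surface = 4πr² = 1.239×10⁻⁶ m² (ratio 4).
(1−a)S·A_cross = εσ·A_surf·T⁴  ⇒  T⁴ = (1−a)S/(4σ).
T⁴ = 0.560·250/(4·5.67×10⁻⁸) = 6.173×10⁸ K⁴.
T = (6.173×10⁸)^(1/4).

T ≈ 158 K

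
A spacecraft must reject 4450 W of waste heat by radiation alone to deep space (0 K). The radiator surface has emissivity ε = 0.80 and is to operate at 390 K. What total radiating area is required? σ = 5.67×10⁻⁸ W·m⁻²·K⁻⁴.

P = εσA T⁴ ⇒ A = P/(εσT⁴).
T⁴ = 2.313×10¹⁰ K⁴.
A = 4450/(0.80 × 5.67×10⁻⁸ × 2.313×10¹⁰).

A ≈ 4.24 m²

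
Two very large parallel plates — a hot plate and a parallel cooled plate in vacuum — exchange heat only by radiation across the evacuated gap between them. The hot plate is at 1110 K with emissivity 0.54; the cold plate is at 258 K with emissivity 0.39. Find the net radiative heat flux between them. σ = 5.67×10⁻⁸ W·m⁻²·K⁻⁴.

q ≈ 25100 W/m²

For two infinite grey parallel plates, q = σ(T₁⁴ − T₂⁴)/(1/ε₁ + 1/ε₂ − 1).
T₁⁴ − T₂⁴ = 1.518×10¹² − 4.431×10⁹ = 1.514×10¹² K⁴.
1/ε₁ + 1/ε₂ − 1 = 1.852 + 2.564 − 1 = 3.416.
q = 5.67×10⁻⁸ × 1.514×10¹² / 3.416.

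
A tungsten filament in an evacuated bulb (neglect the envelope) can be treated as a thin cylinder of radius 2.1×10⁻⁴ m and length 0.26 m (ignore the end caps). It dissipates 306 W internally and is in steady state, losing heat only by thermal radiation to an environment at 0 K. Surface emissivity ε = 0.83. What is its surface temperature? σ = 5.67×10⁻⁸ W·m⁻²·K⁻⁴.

Steady state: internal power = radiated power, P = εσA T⁴.
Radiating area A = 2πrL = 3.431×10⁻⁴ m².
T⁴ = P/(εσA) = 306/(0.83·5.67×10⁻⁸·3.431×10⁻⁴) = 1.895×10¹³ K⁴.
T = (1.895×10¹³)^(1/4).

T ≈ 2090 K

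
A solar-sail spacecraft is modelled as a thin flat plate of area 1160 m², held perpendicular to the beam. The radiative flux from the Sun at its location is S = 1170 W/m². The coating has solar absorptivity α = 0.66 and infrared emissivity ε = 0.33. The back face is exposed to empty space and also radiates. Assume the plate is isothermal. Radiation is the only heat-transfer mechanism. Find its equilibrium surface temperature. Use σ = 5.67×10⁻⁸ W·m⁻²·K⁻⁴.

T ≈ 379 K

At equilibrium, absorbed power = emitted power.
Absorbing cross-section = A = 1160 m²; emitting surface = 2A = 2320 m² (ratio 2).
αS·A_cross = εσ·A_surf·T⁴  ⇒  T⁴ = αS/(ε·2σ).
T⁴ = 0.660·1170/(0.33·2·5.67×10⁻⁸) = 2.063×10¹⁰ K⁴.
T = (2.063×10¹⁰)^(1/4).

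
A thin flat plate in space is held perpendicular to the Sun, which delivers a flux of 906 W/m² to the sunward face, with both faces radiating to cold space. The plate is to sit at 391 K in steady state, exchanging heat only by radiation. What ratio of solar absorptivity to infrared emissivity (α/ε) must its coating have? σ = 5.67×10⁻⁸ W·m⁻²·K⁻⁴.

α/ε ≈ 2.93

Balance: αS·A = εσ·2A·T⁴ ⇒ α/ε = 2σT⁴/S.
α/ε = 2·5.67×10⁻⁸·(391)⁴/906 = 2·5.67×10⁻⁸·2.337×10¹⁰/906.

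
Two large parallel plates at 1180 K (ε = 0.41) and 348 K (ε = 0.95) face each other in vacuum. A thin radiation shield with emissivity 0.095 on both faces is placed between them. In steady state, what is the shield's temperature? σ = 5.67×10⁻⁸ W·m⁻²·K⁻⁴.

T_s ≈ 979 K

In steady state the net flux on the hot side equals that on the cold side.
σ(T₁⁴−T_s⁴)/D₁ = σ(T_s⁴−T₂⁴)/D₂, with D₁ = 1/ε₁+1/ε_s−1 = 11.97, D₂ = 1/ε_s+1/ε₂−1 = 10.58.
Solve for T_s⁴: T_s⁴ = (D₂·T₁⁴ + D₁·T₂⁴)/(D₁+D₂) = 9.176×10¹¹ K⁴.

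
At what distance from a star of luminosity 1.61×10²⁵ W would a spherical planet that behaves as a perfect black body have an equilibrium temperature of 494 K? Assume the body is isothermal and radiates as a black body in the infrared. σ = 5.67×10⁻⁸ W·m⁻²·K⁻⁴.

d ≈ 9.74×10⁹ m

For an isothermal black-emitting sphere, (1−a)S·πr² = σ·4πr²·T⁴ ⇒ S = 4σT⁴/(1−a).
S = 4·5.67×10⁻⁸·(494)⁴/1.00 = 13510 W/m².
Flux falls as S = L/(4πd²), so d = √(L/(4πS)) = √(1.61×10²⁵/(4π·13510)).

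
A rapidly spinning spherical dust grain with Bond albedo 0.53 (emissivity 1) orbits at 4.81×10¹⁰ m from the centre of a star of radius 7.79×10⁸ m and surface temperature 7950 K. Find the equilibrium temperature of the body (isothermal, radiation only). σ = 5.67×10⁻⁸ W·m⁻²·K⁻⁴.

The star's surface emits σT_*⁴; at distance d the flux is S = σT_*⁴(R_*/d)².
S = 5.67×10⁻⁸·(7950)⁴·(7.79×10⁸/4.81×10¹⁰)² = 59410 W/m².
For an isothermal sphere T⁴ = (1−a)S/(4σ) = 1.231×10¹¹ K⁴.

T ≈ 592 K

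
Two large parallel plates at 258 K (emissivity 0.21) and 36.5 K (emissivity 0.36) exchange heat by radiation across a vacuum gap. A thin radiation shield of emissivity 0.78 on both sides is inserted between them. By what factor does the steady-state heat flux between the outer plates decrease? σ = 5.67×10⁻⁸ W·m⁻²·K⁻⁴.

factor ≈ 1.24

Without shield: q₀ = σΔ(T⁴)/(1/ε₁+1/ε₂−1) with denominator 6.540.
With shield the two gaps are in series; the resistances add: (1/ε₁+1/ε_s−1)+(1/ε_s+1/ε₂−1) = 5.044+3.060 = 8.104.
Heat-flux ratio q₀/q = 8.104/6.540.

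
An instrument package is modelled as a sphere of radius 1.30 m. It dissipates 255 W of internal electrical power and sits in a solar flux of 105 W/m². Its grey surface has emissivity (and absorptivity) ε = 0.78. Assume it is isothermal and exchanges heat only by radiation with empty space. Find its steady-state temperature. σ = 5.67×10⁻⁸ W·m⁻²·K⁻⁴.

At steady state, absorbed solar power + internal power = radiated power.
Absorbed: α·S·A_cross = 0.78·105·5.309 = 434.8 W (cross-section πr²).
Total input = 434.8 + 255 = 689.8 W.
Radiated: εσ·A_surf·T⁴ with A_surf = 4πr² = 21.24 m².
T⁴ = 689.8/(0.78·5.67×10⁻⁸·21.24) = 7.345×10⁸ K⁴.

T ≈ 165 K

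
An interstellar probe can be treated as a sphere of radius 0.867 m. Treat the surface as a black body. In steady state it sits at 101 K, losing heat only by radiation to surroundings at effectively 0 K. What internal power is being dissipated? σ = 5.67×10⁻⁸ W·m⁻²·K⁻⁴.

Steady state: P = εσA T⁴.
A = 4πr² = 9.446 m²; T⁴ = (101)⁴ = 1.041×10⁸ K⁴.
P = 1.0 × 5.67×10⁻⁸ × 9.446 × 1.041×10⁸.

P ≈ 55.7 W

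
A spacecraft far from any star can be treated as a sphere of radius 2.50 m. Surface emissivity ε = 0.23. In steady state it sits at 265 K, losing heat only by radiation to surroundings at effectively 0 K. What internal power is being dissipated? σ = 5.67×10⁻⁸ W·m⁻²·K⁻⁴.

P ≈ 5050 W

Steady state: P = εσA T⁴.
A = 4πr² = 78.54 m²; T⁴ = (265)⁴ = 4.932×10⁹ K⁴.
P = 0.23 × 5.67×10⁻⁸ × 78.54 × 4.932×10⁹.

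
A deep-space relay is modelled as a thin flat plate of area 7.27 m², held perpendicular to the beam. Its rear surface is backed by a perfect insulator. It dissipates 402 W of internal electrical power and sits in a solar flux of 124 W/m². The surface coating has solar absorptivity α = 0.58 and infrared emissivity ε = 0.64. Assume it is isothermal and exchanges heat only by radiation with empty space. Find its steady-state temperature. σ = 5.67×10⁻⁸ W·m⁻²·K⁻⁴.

T ≈ 243 K

At steady state, absorbed solar power + internal power = radiated power.
Absorbed: α·S·A_cross = 0.58·124·7.270 = 522.9 W (cross-section A).
Total input = 522.9 + 402 = 924.9 W.
Radiated: εσ·A_surf·T⁴ with A_surf = A = 7.270 m².
T⁴ = 924.9/(0.64·5.67×10⁻⁸·7.270) = 3.506×10⁹ K⁴.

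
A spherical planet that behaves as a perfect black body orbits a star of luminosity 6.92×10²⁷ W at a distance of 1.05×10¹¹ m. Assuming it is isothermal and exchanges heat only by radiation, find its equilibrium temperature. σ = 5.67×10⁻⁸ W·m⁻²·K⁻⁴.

T ≈ 685 K

First find the stellar flux at distance d: S = L/(4πd²) = 6.92×10²⁷/(4π·(1.05×10¹¹)²) = 49950 W/m².
For an isothermal sphere, absorbed (1−a)S·πr² = emitted σ·4πr²·T⁴, so T⁴ = (1−a)S/(4σ).
T⁴ = 1.00·49950/(4·5.67×10⁻⁸) = 2.202×10¹¹ K⁴.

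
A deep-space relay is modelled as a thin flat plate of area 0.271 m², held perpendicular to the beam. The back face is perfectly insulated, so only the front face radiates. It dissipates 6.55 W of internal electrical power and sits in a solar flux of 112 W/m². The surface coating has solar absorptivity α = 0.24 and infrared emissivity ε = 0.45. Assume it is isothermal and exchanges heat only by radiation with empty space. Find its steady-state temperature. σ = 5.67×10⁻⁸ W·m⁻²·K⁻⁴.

T ≈ 211 K

At steady state, absorbed solar power + internal power = radiated power.
Absorbed: α·S·A_cross = 0.24·112·0.2710 = 7.284 W (cross-section A).
Total input = 7.284 + 6.55 = 13.83 W.
Radiated: εσ·A_surf·T⁴ with A_surf = A = 0.2710 m².
T⁴ = 13.83/(0.45·5.67×10⁻⁸·0.2710) = 2.001×10⁹ K⁴.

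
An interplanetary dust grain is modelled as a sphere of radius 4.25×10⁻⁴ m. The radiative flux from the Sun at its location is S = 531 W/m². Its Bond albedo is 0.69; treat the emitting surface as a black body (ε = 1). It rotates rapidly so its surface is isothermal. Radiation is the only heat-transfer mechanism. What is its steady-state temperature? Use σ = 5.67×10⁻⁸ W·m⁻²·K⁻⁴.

At equilibrium, absorbed power = emitted power.
Absorbing cross-section = πr² = 5.675×10⁻⁷ m²; emitting surface = 4πr² = 2.270×10⁻⁶ m² (ratio 4).
(1−a)S·A_cross = εσ·A_surf·T⁴  ⇒  T⁴ = (1−a)S/(4σ).
T⁴ = 0.310·531/(4·5.67×10⁻⁸) = 7.258×10⁸ K⁴.
T = (7.258×10⁸)^(1/4).

T ≈ 164 K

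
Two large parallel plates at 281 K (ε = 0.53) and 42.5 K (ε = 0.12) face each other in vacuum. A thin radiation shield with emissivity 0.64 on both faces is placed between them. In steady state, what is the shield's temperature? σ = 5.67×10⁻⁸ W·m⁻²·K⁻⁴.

In steady state the net flux on the hot side equals that on the cold side.
σ(T₁⁴−T_s⁴)/D₁ = σ(T_s⁴−T₂⁴)/D₂, with D₁ = 1/ε₁+1/ε_s−1 = 2.449, D₂ = 1/ε_s+1/ε₂−1 = 8.896.
Solve for T_s⁴: T_s⁴ = (D₂·T₁⁴ + D₁·T₂⁴)/(D₁+D₂) = 4.890×10⁹ K⁴.

T_s ≈ 264 K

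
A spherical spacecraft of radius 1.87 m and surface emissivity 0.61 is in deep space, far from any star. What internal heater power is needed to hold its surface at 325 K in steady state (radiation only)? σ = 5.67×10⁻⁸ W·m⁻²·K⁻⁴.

P ≈ 17000 W

P = εσ·4πr²·T⁴.
4πr² = 43.94 m²; T⁴ = 1.116×10¹⁰ K⁴.
P = 0.61·5.67×10⁻⁸·43.94·1.116×10¹⁰.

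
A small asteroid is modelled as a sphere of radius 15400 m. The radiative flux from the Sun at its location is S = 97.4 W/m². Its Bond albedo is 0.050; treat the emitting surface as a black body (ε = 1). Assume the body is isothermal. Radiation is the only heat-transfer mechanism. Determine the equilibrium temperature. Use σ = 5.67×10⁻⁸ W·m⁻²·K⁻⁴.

T ≈ 142 K

At equilibrium, absorbed power = emitted power.
Absorbing cross-section = πr² = 7.451×10⁸ m²; emitting surface = 4πr² = 2.980×10⁹ m² (ratio 4).
(1−a)S·A_cross = εσ·A_surf·T⁴  ⇒  T⁴ = (1−a)S/(4σ).
T⁴ = 0.950·97.4/(4·5.67×10⁻⁸) = 4.080×10⁸ K⁴.
T = (4.080×10⁸)^(1/4).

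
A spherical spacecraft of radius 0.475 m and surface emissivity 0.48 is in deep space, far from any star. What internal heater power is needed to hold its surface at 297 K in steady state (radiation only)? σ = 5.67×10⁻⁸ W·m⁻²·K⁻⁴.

P ≈ 600 W

P = εσ·4πr²·T⁴.
4πr² = 2.835 m²; T⁴ = 7.781×10⁹ K⁴.
P = 0.48·5.67×10⁻⁸·2.835·7.781×10⁹.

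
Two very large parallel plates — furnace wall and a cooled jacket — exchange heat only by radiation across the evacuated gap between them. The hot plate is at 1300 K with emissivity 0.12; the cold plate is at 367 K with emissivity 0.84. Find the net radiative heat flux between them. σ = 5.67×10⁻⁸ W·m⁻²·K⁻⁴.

q ≈ 18900 W/m²

For two infinite grey parallel plates, q = σ(T₁⁴ − T₂⁴)/(1/ε₁ + 1/ε₂ − 1).
T₁⁴ − T₂⁴ = 2.856×10¹² − 1.814×10¹⁰ = 2.838×10¹² K⁴.
1/ε₁ + 1/ε₂ − 1 = 8.333 + 1.190 − 1 = 8.524.
q = 5.67×10⁻⁸ × 2.838×10¹² / 8.524.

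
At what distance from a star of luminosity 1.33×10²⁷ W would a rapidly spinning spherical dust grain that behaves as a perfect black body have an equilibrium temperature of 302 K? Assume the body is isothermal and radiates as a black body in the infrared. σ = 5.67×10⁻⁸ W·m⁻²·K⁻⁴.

For an isothermal black-emitting sphere, (1−a)S·πr² = σ·4πr²·T⁴ ⇒ S = 4σT⁴/(1−a).
S = 4·5.67×10⁻⁸·(302)⁴/1.00 = 1887 W/m².
Flux falls as S = L/(4πd²), so d = √(L/(4πS)) = √(1.33×10²⁷/(4π·1887)).

d ≈ 2.37×10¹¹ m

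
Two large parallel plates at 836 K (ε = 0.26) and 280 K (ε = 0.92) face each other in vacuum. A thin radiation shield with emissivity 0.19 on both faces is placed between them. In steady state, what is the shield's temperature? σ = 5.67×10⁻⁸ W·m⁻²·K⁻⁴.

T_s ≈ 667 K

In steady state the net flux on the hot side equals that on the cold side.
σ(T₁⁴−T_s⁴)/D₁ = σ(T_s⁴−T₂⁴)/D₂, with D₁ = 1/ε₁+1/ε_s−1 = 8.109, D₂ = 1/ε_s+1/ε₂−1 = 5.350.
Solve for T_s⁴: T_s⁴ = (D₂·T₁⁴ + D₁·T₂⁴)/(D₁+D₂) = 1.979×10¹¹ K⁴.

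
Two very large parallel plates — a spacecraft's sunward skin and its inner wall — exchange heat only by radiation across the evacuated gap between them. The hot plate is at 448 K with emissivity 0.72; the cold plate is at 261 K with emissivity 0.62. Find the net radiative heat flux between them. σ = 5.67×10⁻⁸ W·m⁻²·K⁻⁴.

For two infinite grey parallel plates, q = σ(T₁⁴ − T₂⁴)/(1/ε₁ + 1/ε₂ − 1).
T₁⁴ − T₂⁴ = 4.028×10¹⁰ − 4.640×10⁹ = 3.564×10¹⁰ K⁴.
1/ε₁ + 1/ε₂ − 1 = 1.389 + 1.613 − 1 = 2.002.
q = 5.67×10⁻⁸ × 3.564×10¹⁰ / 2.002.

q ≈ 1010 W/m²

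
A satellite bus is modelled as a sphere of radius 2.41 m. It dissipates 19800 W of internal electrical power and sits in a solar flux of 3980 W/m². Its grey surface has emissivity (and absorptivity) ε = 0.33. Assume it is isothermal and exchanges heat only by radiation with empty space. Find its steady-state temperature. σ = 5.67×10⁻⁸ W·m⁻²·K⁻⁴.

T ≈ 423 K

At steady state, absorbed solar power + internal power = radiated power.
Absorbed: α·S·A_cross = 0.33·3980·18.25 = 23970 W (cross-section πr²).
Total input = 23970 + 19800 = 43770 W.
Radiated: εσ·A_surf·T⁴ with A_surf = 4πr² = 72.99 m².
T⁴ = 43770/(0.33·5.67×10⁻⁸·72.99) = 3.205×10¹⁰ K⁴.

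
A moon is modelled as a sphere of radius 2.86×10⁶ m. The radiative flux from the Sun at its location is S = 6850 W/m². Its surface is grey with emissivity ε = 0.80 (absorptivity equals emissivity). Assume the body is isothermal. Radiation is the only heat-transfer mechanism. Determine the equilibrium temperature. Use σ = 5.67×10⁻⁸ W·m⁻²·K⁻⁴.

At equilibrium, absorbed power = emitted power.
Absorbing cross-section = πr² = 2.570×10¹³ m²; emitting surface = 4πr² = 1.028×10¹⁴ m² (ratio 4).
εS·A_cross = εσ·A_surf·T⁴  ⇒  T⁴ = S/(4σ)   (ε cancels).
T⁴ = 6850/(4·5.67×10⁻⁸) = 3.020×10¹⁰ K⁴.
T = (3.020×10¹⁰)^(1/4).

T ≈ 417 K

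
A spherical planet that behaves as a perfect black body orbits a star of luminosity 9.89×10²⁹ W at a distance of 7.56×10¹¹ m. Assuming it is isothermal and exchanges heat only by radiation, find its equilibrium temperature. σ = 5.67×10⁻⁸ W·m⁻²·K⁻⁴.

T ≈ 883 K

First find the stellar flux at distance d: S = L/(4πd²) = 9.89×10²⁹/(4π·(7.56×10¹¹)²) = 1.377×10⁵ W/m².
For an isothermal sphere, absorbed (1−a)S·πr² = emitted σ·4πr²·T⁴, so T⁴ = (1−a)S/(4σ).
T⁴ = 1.00·1.377×10⁵/(4·5.67×10⁻⁸) = 6.072×10¹¹ K⁴.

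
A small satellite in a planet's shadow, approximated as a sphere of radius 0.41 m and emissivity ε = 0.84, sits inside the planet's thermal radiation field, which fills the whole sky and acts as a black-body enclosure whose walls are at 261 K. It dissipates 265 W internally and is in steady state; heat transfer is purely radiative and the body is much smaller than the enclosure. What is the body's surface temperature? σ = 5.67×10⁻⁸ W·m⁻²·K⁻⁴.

T ≈ 292 K

For a small grey body in a large enclosure, net radiated power = εσA(T⁴ − T_w⁴).
Steady state: P = εσA(T⁴ − T_w⁴) with A = 4πr² = 2.112 m².
T⁴ = P/(εσA) + T_w⁴ = 265/(0.84·5.67×10⁻⁸·2.112) + (261)⁴
    = 2.634×10⁹ + 4.640×10⁹ = 7.274×10⁹ K⁴.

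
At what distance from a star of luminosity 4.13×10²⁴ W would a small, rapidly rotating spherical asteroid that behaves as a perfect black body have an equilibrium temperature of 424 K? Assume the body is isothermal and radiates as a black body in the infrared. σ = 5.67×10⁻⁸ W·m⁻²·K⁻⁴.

For an isothermal black-emitting sphere, (1−a)S·πr² = σ·4πr²·T⁴ ⇒ S = 4σT⁴/(1−a).
S = 4·5.67×10⁻⁸·(424)⁴/1.00 = 7330 W/m².
Flux falls as S = L/(4πd²), so d = √(L/(4πS)) = √(4.13×10²⁴/(4π·7330)).

d ≈ 6.70×10⁹ m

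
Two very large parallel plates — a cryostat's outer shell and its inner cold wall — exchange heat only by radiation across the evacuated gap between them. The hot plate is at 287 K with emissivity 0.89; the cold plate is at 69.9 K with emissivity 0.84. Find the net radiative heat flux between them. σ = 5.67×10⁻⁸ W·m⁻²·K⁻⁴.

q ≈ 292 W/m²

For two infinite grey parallel plates, q = σ(T₁⁴ − T₂⁴)/(1/ε₁ + 1/ε₂ − 1).
T₁⁴ − T₂⁴ = 6.785×10⁹ − 2.387×10⁷ = 6.761×10⁹ K⁴.
1/ε₁ + 1/ε₂ − 1 = 1.124 + 1.190 − 1 = 1.314.
q = 5.67×10⁻⁸ × 6.761×10⁹ / 1.314.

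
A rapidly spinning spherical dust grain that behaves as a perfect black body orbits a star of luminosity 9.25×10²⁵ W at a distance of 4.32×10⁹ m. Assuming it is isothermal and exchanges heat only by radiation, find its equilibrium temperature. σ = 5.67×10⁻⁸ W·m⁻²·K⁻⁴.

T ≈ 1150 K

First find the stellar flux at distance d: S = L/(4πd²) = 9.25×10²⁵/(4π·(4.32×10⁹)²) = 3.944×10⁵ W/m².
For an isothermal sphere, absorbed (1−a)S·πr² = emitted σ·4πr²·T⁴, so T⁴ = (1−a)S/(4σ).
T⁴ = 1.00·3.944×10⁵/(4·5.67×10⁻⁸) = 1.739×10¹² K⁴.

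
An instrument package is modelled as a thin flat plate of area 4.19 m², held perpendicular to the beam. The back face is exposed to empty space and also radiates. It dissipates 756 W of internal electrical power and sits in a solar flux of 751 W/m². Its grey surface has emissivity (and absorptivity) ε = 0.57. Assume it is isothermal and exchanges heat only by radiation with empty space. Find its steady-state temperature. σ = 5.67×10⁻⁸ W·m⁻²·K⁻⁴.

T ≈ 311 K

At steady state, absorbed solar power + internal power = radiated power.
Absorbed: α·S·A_cross = 0.57·751·4.190 = 1794 W (cross-section A).
Total input = 1794 + 756 = 2550 W.
Radiated: εσ·A_surf·T⁴ with A_surf = 2A = 8.380 m².
T⁴ = 2550/(0.57·5.67×10⁻⁸·8.380) = 9.414×10⁹ K⁴.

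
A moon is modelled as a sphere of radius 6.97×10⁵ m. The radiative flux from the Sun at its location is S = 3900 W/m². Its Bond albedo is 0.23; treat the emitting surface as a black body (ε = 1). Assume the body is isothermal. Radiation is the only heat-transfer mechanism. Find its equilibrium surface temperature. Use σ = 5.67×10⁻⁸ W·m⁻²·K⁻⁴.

T ≈ 339 K

At equilibrium, absorbed power = emitted power.
Absorbing cross-section = πr² = 1.526×10¹² m²; emitting surface = 4πr² = 6.105×10¹² m² (ratio 4).
(1−a)S·A_cross = εσ·A_surf·T⁴  ⇒  T⁴ = (1−a)S/(4σ).
T⁴ = 0.770·3900/(4·5.67×10⁻⁸) = 1.324×10¹⁰ K⁴.
T = (1.324×10¹⁰)^(1/4).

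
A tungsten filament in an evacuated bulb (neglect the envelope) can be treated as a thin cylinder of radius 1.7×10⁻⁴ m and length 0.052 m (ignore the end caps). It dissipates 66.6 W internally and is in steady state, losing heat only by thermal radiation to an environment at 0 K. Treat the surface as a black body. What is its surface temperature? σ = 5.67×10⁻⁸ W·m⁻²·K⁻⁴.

Steady state: internal power = radiated power, P = εσA T⁴.
Radiating area A = 2πrL = 5.554×10⁻⁵ m².
T⁴ = P/(εσA) = 66.6/(1.0·5.67×10⁻⁸·5.554×10⁻⁵) = 2.115×10¹³ K⁴.
T = (2.115×10¹³)^(1/4).

T ≈ 2140 K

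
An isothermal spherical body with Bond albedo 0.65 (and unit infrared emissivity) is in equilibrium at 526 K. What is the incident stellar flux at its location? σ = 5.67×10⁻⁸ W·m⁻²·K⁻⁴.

S ≈ 49600 W/m²

(1−a)S·πr² = σ·4πr²·T⁴ ⇒ S = 4σT⁴/(1−a).
S = 4·5.67×10⁻⁸·7.655×10¹⁰/0.350.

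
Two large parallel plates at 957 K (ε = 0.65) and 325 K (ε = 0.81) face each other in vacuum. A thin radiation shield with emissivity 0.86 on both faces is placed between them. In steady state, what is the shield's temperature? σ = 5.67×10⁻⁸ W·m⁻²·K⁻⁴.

T_s ≈ 787 K

In steady state the net flux on the hot side equals that on the cold side.
σ(T₁⁴−T_s⁴)/D₁ = σ(T_s⁴−T₂⁴)/D₂, with D₁ = 1/ε₁+1/ε_s−1 = 1.701, D₂ = 1/ε_s+1/ε₂−1 = 1.397.
Solve for T_s⁴: T_s⁴ = (D₂·T₁⁴ + D₁·T₂⁴)/(D₁+D₂) = 3.844×10¹¹ K⁴.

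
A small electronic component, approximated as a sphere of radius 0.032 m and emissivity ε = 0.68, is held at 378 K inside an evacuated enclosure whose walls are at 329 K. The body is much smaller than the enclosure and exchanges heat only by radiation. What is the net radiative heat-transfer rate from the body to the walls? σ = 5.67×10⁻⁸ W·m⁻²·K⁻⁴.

For a small grey body in a large enclosure: P_net = εσA(T_body⁴ − T_wall⁴).
A = 4πr² = 0.01287 m²; T_body⁴ − T_wall⁴ = 2.042×10¹⁰ − 1.172×10¹⁰ = 8.700×10⁹ K⁴.
|P_net| = 0.68·5.67×10⁻⁸·0.01287·8.700×10⁹.

P_net ≈ 4.32 W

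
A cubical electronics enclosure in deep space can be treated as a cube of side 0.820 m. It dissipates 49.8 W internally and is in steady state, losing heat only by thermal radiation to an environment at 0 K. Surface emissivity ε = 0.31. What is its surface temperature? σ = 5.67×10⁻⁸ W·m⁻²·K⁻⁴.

T ≈ 163 K

Steady state: internal power = radiated power, P = εσA T⁴.
Radiating area A = 6L² = 4.034 m².
T⁴ = P/(εσA) = 49.8/(0.31·5.67×10⁻⁸·4.034) = 7.023×10⁸ K⁴.
T = (7.023×10⁸)^(1/4).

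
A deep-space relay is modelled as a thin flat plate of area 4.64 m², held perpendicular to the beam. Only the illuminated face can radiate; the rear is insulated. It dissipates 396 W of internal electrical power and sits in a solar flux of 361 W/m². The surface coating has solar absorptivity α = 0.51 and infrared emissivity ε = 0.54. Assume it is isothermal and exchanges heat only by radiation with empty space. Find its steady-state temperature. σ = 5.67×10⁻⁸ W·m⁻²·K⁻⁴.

T ≈ 306 K

At steady state, absorbed solar power + internal power = radiated power.
Absorbed: α·S·A_cross = 0.51·361·4.640 = 854.3 W (cross-section A).
Total input = 854.3 + 396 = 1250 W.
Radiated: εσ·A_surf·T⁴ with A_surf = A = 4.640 m².
T⁴ = 1250/(0.54·5.67×10⁻⁸·4.640) = 8.801×10⁹ K⁴.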